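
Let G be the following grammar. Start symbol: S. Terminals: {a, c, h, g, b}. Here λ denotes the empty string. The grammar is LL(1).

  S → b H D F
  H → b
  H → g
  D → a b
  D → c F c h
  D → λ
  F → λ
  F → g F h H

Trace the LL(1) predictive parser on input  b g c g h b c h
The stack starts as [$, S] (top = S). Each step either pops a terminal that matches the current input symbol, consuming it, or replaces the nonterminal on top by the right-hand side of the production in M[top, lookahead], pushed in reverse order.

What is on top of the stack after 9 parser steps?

h

step 1: stack=$ S  input=b g c g h b c h $  — expand S → b H D F
step 2: stack=$ F D H b  input=b g c g h b c h $  — match b
step 3: stack=$ F D H  input=g c g h b c h $  — expand H → g
step 4: stack=$ F D g  input=g c g h b c h $  — match g
step 5: stack=$ F D  input=c g h b c h $  — expand D → c F c h
step 6: stack=$ F h c F c  input=c g h b c h $  — match c
step 7: stack=$ F h c F  input=g h b c h $  — expand F → g F h H
step 8: stack=$ F h c H h F g  input=g h b c h $  — match g
step 9: stack=$ F h c H h F  input=h b c h $  — expand F → λ
Stack after step 9: $ F h c H h (top = h).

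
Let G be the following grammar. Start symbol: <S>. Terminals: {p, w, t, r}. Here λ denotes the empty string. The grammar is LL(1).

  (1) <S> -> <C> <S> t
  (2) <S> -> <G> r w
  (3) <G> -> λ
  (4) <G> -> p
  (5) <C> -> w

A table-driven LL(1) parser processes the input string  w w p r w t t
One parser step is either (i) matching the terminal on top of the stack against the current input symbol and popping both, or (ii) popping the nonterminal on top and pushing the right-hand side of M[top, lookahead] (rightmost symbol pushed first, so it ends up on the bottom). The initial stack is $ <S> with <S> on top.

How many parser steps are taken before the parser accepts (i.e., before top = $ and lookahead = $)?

13

      Stack          Input            Action
   1  $ <S>          w w p r w t t $  expand <S> -> <C> <S> t
   2  $ t <S> <C>    w w p r w t t $  expand <C> -> w
   3  $ t <S> w      w w p r w t t $  match w
   4  $ t <S>        w p r w t t $    expand <S> -> <C> <S> t
   5  $ t t <S> <C>  w p r w t t $    expand <C> -> w
   6  $ t t <S> w    w p r w t t $    match w
   7  $ t t <S>      p r w t t $      expand <S> -> <G> r w
   8  $ t t w r <G>  p r w t t $      expand <G> -> p
   9  $ t t w r p    p r w t t $      match p
  10  $ t t w r      r w t t $        match r
  11  $ t t w        w t t $          match w
  12  $ t t          t t $            match t
  13  $ t            t $              match t
Accept reached after 13 steps.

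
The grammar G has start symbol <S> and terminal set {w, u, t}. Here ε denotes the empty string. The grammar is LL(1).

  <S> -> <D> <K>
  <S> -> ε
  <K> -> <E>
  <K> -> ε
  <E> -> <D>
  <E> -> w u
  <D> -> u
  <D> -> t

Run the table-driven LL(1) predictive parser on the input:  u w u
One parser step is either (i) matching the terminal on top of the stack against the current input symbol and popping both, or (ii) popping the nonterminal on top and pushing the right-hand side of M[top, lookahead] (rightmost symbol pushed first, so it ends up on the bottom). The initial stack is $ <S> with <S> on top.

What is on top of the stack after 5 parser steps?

w

step 1: stack=$ <S>  input=u w u $  — expand <S> -> <D> <K>
step 2: stack=$ <K> <D>  input=u w u $  — expand <D> -> u
step 3: stack=$ <K> u  input=u w u $  — match u
step 4: stack=$ <K>  input=w u $  — expand <K> -> <E>
step 5: stack=$ <E>  input=w u $  — expand <E> -> w u
Stack after step 5: $ u w (top = w).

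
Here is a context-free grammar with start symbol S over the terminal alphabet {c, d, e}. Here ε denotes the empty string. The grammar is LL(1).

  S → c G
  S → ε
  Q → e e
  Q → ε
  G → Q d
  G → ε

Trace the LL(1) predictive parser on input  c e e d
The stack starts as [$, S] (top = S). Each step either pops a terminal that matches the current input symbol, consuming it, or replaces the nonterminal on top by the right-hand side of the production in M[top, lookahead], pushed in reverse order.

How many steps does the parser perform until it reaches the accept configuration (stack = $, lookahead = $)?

     Stack    Input      Action
  1  $ S      c e e d $  expand S → c G
  2  $ G c    c e e d $  match c
  3  $ G      e e d $    expand G → Q d
  4  $ d Q    e e d $    expand Q → e e
  5  $ d e e  e e d $    match e
  6  $ d e    e d $      match e
  7  $ d      d $        match d
Accept reached after 7 steps.

7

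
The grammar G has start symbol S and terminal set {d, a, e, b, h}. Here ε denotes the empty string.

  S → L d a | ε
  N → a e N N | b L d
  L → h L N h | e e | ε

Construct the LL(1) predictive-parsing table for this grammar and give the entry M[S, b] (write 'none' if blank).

none

FIRST(N) = {a, b}
FIRST(L) = {ε, e, h}
FIRST(S) = {ε, d, e, h}  (via L d a)
FOLLOW(S) includes $ since S is the start symbol.
FOLLOW(S): S appears on no right-hand side. Thus FOLLOW(S) = {$}.
For S → L d a: FIRST(L d a) = {d, e, h}, so it goes in M[S, t] for t ∈ {d, e, h}.
For S → ε: FIRST(ε) = {ε}, so it goes in M[S, t] for t ∈ {}; since ε ∈ FIRST, also for every t ∈ FOLLOW(S) = {$}.
None of these place a production in M[S, b].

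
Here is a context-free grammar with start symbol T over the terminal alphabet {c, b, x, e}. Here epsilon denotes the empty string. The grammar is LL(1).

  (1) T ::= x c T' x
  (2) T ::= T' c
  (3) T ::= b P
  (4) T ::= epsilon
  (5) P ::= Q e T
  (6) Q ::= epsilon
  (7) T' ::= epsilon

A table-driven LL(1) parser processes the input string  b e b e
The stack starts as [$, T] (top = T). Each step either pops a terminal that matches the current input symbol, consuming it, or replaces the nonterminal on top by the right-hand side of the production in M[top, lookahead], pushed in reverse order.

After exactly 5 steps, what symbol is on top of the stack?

step 1: stack=$ T  input=b e b e $  — expand T ::= b P
step 2: stack=$ P b  input=b e b e $  — match b
step 3: stack=$ P  input=e b e $  — expand P ::= Q e T
step 4: stack=$ T e Q  input=e b e $  — expand Q ::= epsilon
step 5: stack=$ T e  input=e b e $  — match e
Stack after step 5: $ T (top = T).

T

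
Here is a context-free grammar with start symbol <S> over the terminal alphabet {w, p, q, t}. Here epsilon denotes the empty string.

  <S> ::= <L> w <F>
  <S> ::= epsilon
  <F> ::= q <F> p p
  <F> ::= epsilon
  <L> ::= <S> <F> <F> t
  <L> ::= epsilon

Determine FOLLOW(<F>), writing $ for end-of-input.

FIRST(<F>) = {epsilon, q}
FIRST(<S>) = {epsilon, q, t, w}  (via <L> w <F>)
FIRST(<L>) = {epsilon, q, t, w}  (via <S> <F> <F> t)
FOLLOW(<S>) includes $ since <S> is the start symbol.
FOLLOW(<S>): in <L>::=<S> <F> <F> t, <S> is followed by <F> <F> t with FIRST {q, t}. Thus FOLLOW(<S>) = {$, q, t}.
FOLLOW(<F>): in <S>::=<L> w <F>, the suffix after <F> is empty, so FOLLOW(<F>) ⊇ FOLLOW(<S>) = {$, q, t}; in <F>::=q <F> p p, <F> is followed by p p with FIRST {p}; in <L>::=<S> <F> <F> t (occurrence 1), <F> is followed by <F> t with FIRST {q, t}; in <L>::=<S> <F> <F> t (occurrence 2), <F> is followed by t with FIRST {t}. Thus FOLLOW(<F>) = {$, p, q, t}.
FOLLOW(<L>): in <S>::=<L> w <F>, <L> is followed by w <F> with FIRST {w}. Thus FOLLOW(<L>) = {w}.

{$, p, q, t}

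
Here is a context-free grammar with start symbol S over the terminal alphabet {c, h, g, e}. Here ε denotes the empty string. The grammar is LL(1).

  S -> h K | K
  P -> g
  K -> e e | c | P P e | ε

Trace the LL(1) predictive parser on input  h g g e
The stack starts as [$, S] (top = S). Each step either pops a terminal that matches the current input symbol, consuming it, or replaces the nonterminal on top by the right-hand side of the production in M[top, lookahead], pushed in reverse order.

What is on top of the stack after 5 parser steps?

P

     Stack    Input      Action
  1  $ S      h g g e $  expand S -> h K
  2  $ K h    h g g e $  match h
  3  $ K      g g e $    expand K -> P P e
  4  $ e P P  g g e $    expand P -> g
  5  $ e P g  g g e $    match g
Stack after step 5: $ e P (top = P).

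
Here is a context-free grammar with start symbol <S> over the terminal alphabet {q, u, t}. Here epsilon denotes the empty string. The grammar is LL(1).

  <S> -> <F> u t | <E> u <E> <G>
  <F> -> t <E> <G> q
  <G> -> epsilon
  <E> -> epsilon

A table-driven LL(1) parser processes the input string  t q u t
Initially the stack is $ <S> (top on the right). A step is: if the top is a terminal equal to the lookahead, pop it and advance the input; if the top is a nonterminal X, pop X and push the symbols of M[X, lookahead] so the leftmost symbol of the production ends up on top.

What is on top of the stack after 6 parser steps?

step 1: stack=$ <S>  input=t q u t $  — expand <S> -> <F> u t
step 2: stack=$ t u <F>  input=t q u t $  — expand <F> -> t <E> <G> q
step 3: stack=$ t u q <G> <E> t  input=t q u t $  — match t
step 4: stack=$ t u q <G> <E>  input=q u t $  — expand <E> -> epsilon
step 5: stack=$ t u q <G>  input=q u t $  — expand <G> -> epsilon
step 6: stack=$ t u q  input=q u t $  — match q
Stack after step 6: $ t u (top = u).

u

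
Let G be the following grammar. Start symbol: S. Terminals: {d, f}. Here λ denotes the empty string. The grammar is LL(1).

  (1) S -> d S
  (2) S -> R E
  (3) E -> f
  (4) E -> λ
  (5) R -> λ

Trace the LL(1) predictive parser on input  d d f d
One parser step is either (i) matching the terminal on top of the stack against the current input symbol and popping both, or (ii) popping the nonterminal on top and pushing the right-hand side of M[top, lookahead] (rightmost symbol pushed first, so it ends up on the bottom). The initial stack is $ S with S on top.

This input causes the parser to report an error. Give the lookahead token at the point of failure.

     Stack  Input      Action
  1  $ S    d d f d $  expand S -> d S
  2  $ S d  d d f d $  match d
  3  $ S    d f d $    expand S -> d S
  4  $ S d  d f d $    match d
  5  $ S    f d $      expand S -> R E
  6  $ E R  f d $      expand R -> λ
  7  $ E    f d $      expand E -> f
  8  $ f    f d $      match f
  9  $      d $        error: stack empty but input remains

d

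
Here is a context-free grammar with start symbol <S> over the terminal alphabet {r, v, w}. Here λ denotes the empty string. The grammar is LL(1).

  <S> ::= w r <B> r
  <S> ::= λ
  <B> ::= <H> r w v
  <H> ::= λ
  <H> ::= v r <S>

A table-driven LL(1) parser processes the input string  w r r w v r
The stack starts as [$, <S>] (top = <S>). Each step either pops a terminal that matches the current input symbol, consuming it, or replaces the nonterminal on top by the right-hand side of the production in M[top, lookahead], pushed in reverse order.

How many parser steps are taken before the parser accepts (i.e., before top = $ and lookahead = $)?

9

     Stack          Input          Action
  1  $ <S>          w r r w v r $  expand <S> ::= w r <B> r
  2  $ r <B> r w    w r r w v r $  match w
  3  $ r <B> r      r r w v r $    match r
  4  $ r <B>        r w v r $      expand <B> ::= <H> r w v
  5  $ r v w r <H>  r w v r $      expand <H> ::= λ
  6  $ r v w r      r w v r $      match r
  7  $ r v w        w v r $        match w
  8  $ r v          v r $          match v
  9  $ r            r $            match r
Accept reached after 9 steps.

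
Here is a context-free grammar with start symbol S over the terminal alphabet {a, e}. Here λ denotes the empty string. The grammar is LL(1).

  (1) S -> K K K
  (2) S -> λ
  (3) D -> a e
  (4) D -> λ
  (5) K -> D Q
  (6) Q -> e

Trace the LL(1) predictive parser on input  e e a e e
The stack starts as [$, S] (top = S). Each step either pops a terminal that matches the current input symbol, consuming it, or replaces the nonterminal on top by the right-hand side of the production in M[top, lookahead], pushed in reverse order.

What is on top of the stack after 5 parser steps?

     Stack      Input        Action
  1  $ S        e e a e e $  expand S -> K K K
  2  $ K K K    e e a e e $  expand K -> D Q
  3  $ K K Q D  e e a e e $  expand D -> λ
  4  $ K K Q    e e a e e $  expand Q -> e
  5  $ K K e    e e a e e $  match e
Stack after step 5: $ K K (top = K).

K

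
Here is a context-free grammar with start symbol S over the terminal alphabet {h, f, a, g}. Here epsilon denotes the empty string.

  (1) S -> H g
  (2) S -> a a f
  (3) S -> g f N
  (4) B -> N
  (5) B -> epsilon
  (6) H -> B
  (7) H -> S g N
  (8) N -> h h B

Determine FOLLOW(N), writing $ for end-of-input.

FIRST(N) = {h}
FIRST(B) = {epsilon, h}  (via N)
FIRST(S) = {a, g, h}  (via H g)
FIRST(H) = {epsilon, a, g, h}  (via B, S g N)
FOLLOW(S) includes $ since S is the start symbol.
FOLLOW(S): in H->S g N, S is followed by g N with FIRST {g}. Thus FOLLOW(S) = {$, g}.
FOLLOW(H): in S->H g, H is followed by g with FIRST {g}. Thus FOLLOW(H) = {g}.
FOLLOW(B): in H->B, the suffix after B is empty, so FOLLOW(B) ⊇ FOLLOW(H) = {g}; in N->h h B, the suffix after B is empty, so FOLLOW(B) ⊇ FOLLOW(N) = {$, g}. Thus FOLLOW(B) = {$, g}.
FOLLOW(N): in S->g f N, the suffix after N is empty, so FOLLOW(N) ⊇ FOLLOW(S) = {$, g}; in B->N, the suffix after N is empty, so FOLLOW(N) ⊇ FOLLOW(B) = {$, g}; in H->S g N, the suffix after N is empty, so FOLLOW(N) ⊇ FOLLOW(H) = {g}. Thus FOLLOW(N) = {$, g}.

{$, g}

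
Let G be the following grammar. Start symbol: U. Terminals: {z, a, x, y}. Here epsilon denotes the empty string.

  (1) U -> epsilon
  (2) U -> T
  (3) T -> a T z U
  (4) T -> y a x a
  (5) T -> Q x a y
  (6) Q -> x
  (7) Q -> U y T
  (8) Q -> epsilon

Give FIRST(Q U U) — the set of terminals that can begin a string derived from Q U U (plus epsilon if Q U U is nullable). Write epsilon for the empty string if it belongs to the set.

{epsilon, a, x, y}

FIRST(U) = {epsilon, a, x, y}  (via T)
FIRST(Q) = {epsilon, a, x, y}  (via U y T)
FIRST(T) = {a, x, y}  (via Q x a y)
FIRST(Q U U): take FIRST of each symbol in turn, carrying on past any symbol whose FIRST contains epsilon; result {epsilon, a, x, y}.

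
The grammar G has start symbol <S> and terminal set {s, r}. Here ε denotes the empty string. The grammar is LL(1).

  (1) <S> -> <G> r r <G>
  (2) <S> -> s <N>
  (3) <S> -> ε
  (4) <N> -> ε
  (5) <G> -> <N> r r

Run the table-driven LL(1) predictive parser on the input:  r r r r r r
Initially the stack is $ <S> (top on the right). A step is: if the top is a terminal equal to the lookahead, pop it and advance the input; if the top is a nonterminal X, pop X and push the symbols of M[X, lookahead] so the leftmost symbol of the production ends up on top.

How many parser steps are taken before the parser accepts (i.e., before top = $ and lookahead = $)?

11

      Stack              Input          Action
   1  $ <S>              r r r r r r $  expand <S> -> <G> r r <G>
   2  $ <G> r r <G>      r r r r r r $  expand <G> -> <N> r r
   3  $ <G> r r r r <N>  r r r r r r $  expand <N> -> ε
   4  $ <G> r r r r      r r r r r r $  match r
   5  $ <G> r r r        r r r r r $    match r
   6  $ <G> r r          r r r r $      match r
   7  $ <G> r            r r r $        match r
   8  $ <G>              r r $          expand <G> -> <N> r r
   9  $ r r <N>          r r $          expand <N> -> ε
  10  $ r r              r r $          match r
  11  $ r                r $            match r
Accept reached after 11 steps.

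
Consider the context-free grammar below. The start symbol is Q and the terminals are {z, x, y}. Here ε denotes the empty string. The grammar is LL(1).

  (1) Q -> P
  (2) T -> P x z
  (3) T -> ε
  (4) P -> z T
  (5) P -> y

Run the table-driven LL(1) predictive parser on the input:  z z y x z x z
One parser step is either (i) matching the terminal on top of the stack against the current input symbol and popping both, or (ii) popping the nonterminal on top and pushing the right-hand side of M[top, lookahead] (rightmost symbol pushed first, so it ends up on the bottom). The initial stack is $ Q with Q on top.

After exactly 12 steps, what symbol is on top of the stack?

      Stack        Input            Action
   1  $ Q          z z y x z x z $  expand Q -> P
   2  $ P          z z y x z x z $  expand P -> z T
   3  $ T z        z z y x z x z $  match z
   4  $ T          z y x z x z $    expand T -> P x z
   5  $ z x P      z y x z x z $    expand P -> z T
   6  $ z x T z    z y x z x z $    match z
   7  $ z x T      y x z x z $      expand T -> P x z
   8  $ z x z x P  y x z x z $      expand P -> y
   9  $ z x z x y  y x z x z $      match y
  10  $ z x z x    x z x z $        match x
  11  $ z x z      z x z $          match z
  12  $ z x        x z $            match x
Stack after step 12: $ z (top = z).

z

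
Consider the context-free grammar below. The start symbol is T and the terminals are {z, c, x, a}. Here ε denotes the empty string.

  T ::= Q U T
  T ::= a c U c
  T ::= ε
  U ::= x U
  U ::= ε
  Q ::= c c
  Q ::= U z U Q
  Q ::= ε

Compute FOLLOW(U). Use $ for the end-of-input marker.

FIRST(U) = {ε, x}
FIRST(Q) = {ε, c, x, z}  (via U z U Q)
FIRST(T) = {ε, a, c, x, z}  (via Q U T)
FOLLOW(T) includes $ since T is the start symbol.
FOLLOW(T): in T::=Q U T, the suffix after T is empty (adds nothing new). Thus FOLLOW(T) = {$}.
FOLLOW(Q): in T::=Q U T, Q is followed by U T with FIRST {ε, a, c, x, z}; in T::=Q U T, the suffix after Q is nullable, so FOLLOW(Q) ⊇ FOLLOW(T) = {$}; in Q::=U z U Q, the suffix after Q is empty (adds nothing new). Thus FOLLOW(Q) = {$, a, c, x, z}.
FOLLOW(U): in T::=Q U T, U is followed by T with FIRST {ε, a, c, x, z}; in T::=Q U T, the suffix after U is nullable, so FOLLOW(U) ⊇ FOLLOW(T) = {$}; in T::=a c U c, U is followed by c with FIRST {c}; in U::=x U, the suffix after U is empty (adds nothing new); in Q::=U z U Q (occurrence 1), U is followed by z U Q with FIRST {z}; in Q::=U z U Q (occurrence 2), U is followed by Q with FIRST {ε, c, x, z}; in Q::=U z U Q (occurrence 2), the suffix after U is nullable, so FOLLOW(U) ⊇ FOLLOW(Q) = {$, a, c, x, z}. Thus FOLLOW(U) = {$, a, c, x, z}.

{$, a, c, x, z}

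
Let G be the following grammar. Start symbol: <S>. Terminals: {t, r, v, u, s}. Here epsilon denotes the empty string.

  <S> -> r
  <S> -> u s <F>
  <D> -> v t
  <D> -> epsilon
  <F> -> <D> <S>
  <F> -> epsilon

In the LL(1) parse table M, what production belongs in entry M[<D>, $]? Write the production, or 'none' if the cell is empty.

FIRST(<S>) = {r, u}
FIRST(<D>) = {epsilon, v}
FIRST(<F>) = {epsilon, r, u, v}  (via <D> <S>)
FOLLOW(<S>) includes $ since <S> is the start symbol.
FOLLOW(<D>): in <F>-><D> <S>, <D> is followed by <S> with FIRST {r, u}. Thus FOLLOW(<D>) = {r, u}.
For <D> -> v t: FIRST(v t) = {v}, so it goes in M[<D>, t] for t ∈ {v}.
For <D> -> epsilon: FIRST(epsilon) = {epsilon}, so it goes in M[<D>, t] for t ∈ {}; since epsilon ∈ FIRST, also for every t ∈ FOLLOW(<D>) = {r, u}.
None of these place a production in M[<D>, $].

none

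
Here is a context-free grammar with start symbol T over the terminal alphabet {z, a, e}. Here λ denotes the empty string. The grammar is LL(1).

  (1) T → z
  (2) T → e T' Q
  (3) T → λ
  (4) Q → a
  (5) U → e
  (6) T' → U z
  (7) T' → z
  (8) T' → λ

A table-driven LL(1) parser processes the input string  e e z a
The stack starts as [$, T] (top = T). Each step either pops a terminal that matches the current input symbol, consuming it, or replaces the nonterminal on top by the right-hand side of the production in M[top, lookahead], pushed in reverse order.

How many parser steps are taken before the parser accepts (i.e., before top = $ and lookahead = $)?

     Stack     Input      Action
  1  $ T       e e z a $  expand T → e T' Q
  2  $ Q T' e  e e z a $  match e
  3  $ Q T'    e z a $    expand T' → U z
  4  $ Q z U   e z a $    expand U → e
  5  $ Q z e   e z a $    match e
  6  $ Q z     z a $      match z
  7  $ Q       a $        expand Q → a
  8  $ a       a $        match a
Accept reached after 8 steps.

8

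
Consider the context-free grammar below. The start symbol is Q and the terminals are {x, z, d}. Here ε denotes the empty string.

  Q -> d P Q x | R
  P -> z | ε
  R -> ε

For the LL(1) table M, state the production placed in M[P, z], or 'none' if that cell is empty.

P -> z

FIRST(P): from P->z we get {z}; from P->ε we get {ε}. So FIRST(P) = {ε, z}.
FIRST(R): from R->ε we get {ε}. So FIRST(R) = {ε}.
FIRST(Q): from Q->d P Q x we get {d}; from Q->R we get {ε}. So FIRST(Q) = {ε, d}.
FOLLOW(Q) includes $ since Q is the start symbol.
FOLLOW(P): in Q->d P Q x, P is followed by Q x with FIRST {d, x}. Thus FOLLOW(P) = {d, x}.
For P -> z: FIRST(z) = {z}, so it goes in M[P, t] for t ∈ {z}.
For P -> ε: FIRST(ε) = {ε}, so it goes in M[P, t] for t ∈ {}; since ε ∈ FIRST, also for every t ∈ FOLLOW(P) = {d, x}.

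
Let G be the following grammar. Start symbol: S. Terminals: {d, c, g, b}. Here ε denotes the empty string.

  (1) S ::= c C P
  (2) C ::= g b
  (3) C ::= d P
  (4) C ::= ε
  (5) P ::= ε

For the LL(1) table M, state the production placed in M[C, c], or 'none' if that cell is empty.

none

FIRST(S): from S::=c C P we get {c}. So FIRST(S) = {c}.
FIRST(C): from C::=g b we get {g}; from C::=d P we get {d}; from C::=ε we get {ε}. So FIRST(C) = {ε, d, g}.
FIRST(P): from P::=ε we get {ε}. So FIRST(P) = {ε}.
FOLLOW(S) includes $ since S is the start symbol.
FOLLOW(S): S appears on no right-hand side. Thus FOLLOW(S) = {$}.
FOLLOW(C): in S::=c C P, C is followed by P with FIRST {ε}; in S::=c C P, the suffix after C is nullable, so FOLLOW(C) ⊇ FOLLOW(S) = {$}. Thus FOLLOW(C) = {$}.
For C ::= g b: FIRST(g b) = {g}, so it goes in M[C, t] for t ∈ {g}.
For C ::= d P: FIRST(d P) = {d}, so it goes in M[C, t] for t ∈ {d}.
For C ::= ε: FIRST(ε) = {ε}, so it goes in M[C, t] for t ∈ {}; since ε ∈ FIRST, also for every t ∈ FOLLOW(C) = {$}.
None of these place a production in M[C, c].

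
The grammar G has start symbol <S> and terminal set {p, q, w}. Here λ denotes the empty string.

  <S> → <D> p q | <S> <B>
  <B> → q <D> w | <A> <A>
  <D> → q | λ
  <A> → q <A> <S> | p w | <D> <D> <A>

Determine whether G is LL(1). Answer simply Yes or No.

FIRST(<S>) = {p, q}
FIRST(<B>) = {p, q}
FIRST(<D>) = {λ, q}
FIRST(<A>) = {p, q}
FOLLOW(<S>) = {$, p, q}
FOLLOW(<B>) = {$, p, q}
FOLLOW(<D>) = {p, q, w}
FOLLOW(<A>) = {$, p, q}
Cell M[<A>, p] receives both <A> → p w and <A> → <D> <D> <A> — the grammar is not LL(1).

No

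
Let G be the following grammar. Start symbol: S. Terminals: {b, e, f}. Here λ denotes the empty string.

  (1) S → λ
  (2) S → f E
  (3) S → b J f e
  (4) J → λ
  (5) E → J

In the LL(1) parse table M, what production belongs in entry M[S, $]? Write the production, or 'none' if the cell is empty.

S → λ

FIRST(S) = {λ, b, f}
FIRST(J) = {λ}
FIRST(E) = {λ}  (via J)
FOLLOW(S) includes $ since S is the start symbol.
FOLLOW(S): S appears on no right-hand side. Thus FOLLOW(S) = {$}.
For S → λ: FIRST(λ) = {λ}, so it goes in M[S, t] for t ∈ {}; since λ ∈ FIRST, also for every t ∈ FOLLOW(S) = {$}.
For S → f E: FIRST(f E) = {f}, so it goes in M[S, t] for t ∈ {f}.
For S → b J f e: FIRST(b J f e) = {b}, so it goes in M[S, t] for t ∈ {b}.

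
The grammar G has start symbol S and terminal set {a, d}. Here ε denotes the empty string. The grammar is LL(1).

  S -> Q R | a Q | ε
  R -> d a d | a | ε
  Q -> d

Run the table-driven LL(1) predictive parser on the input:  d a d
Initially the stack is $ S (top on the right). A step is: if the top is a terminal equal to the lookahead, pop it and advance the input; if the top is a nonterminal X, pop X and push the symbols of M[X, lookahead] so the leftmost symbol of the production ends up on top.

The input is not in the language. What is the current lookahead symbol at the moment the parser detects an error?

d

     Stack  Input    Action
  1  $ S    d a d $  expand S -> Q R
  2  $ R Q  d a d $  expand Q -> d
  3  $ R d  d a d $  match d
  4  $ R    a d $    expand R -> a
  5  $ a    a d $    match a
  6  $      d $      error: stack empty but input remains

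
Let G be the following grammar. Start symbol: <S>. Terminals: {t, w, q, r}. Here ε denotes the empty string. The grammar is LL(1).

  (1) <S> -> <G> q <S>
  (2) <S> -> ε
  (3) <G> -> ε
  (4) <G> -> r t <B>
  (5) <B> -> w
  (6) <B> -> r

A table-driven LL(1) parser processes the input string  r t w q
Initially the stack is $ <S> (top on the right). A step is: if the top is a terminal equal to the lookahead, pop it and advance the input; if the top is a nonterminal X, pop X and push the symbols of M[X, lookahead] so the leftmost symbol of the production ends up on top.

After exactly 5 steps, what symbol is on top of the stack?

w

step 1: stack=$ <S>  input=r t w q $  — expand <S> -> <G> q <S>
step 2: stack=$ <S> q <G>  input=r t w q $  — expand <G> -> r t <B>
step 3: stack=$ <S> q <B> t r  input=r t w q $  — match r
step 4: stack=$ <S> q <B> t  input=t w q $  — match t
step 5: stack=$ <S> q <B>  input=w q $  — expand <B> -> w
Stack after step 5: $ <S> q w (top = w).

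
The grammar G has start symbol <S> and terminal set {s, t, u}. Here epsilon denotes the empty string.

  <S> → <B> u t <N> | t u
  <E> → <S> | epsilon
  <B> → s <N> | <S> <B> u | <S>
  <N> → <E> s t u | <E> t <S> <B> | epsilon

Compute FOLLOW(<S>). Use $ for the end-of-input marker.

FIRST(<S>): from <S>→<B> u t <N> we get {s, t}; from <S>→t u we get {t}. So FIRST(<S>) = {s, t}.
FIRST(<E>): from <E>→<S> we get {s, t}; from <E>→epsilon we get {epsilon}. So FIRST(<E>) = {epsilon, s, t}.
FIRST(<B>): from <B>→s <N> we get {s}; from <B>→<S> <B> u we get {s, t}; from <B>→<S> we get {s, t}. So FIRST(<B>) = {s, t}.
FIRST(<N>): from <N>→<E> s t u we get {s, t}; from <N>→<E> t <S> <B> we get {s, t}; from <N>→epsilon we get {epsilon}. So FIRST(<N>) = {epsilon, s, t}.
FOLLOW(<S>) includes $ since <S> is the start symbol.
FOLLOW(<E>): in <N>→<E> s t u, <E> is followed by s t u with FIRST {s}; in <N>→<E> t <S> <B>, <E> is followed by t <S> <B> with FIRST {t}. Thus FOLLOW(<E>) = {s, t}.
FOLLOW(<S>): in <E>→<S>, the suffix after <S> is empty, so FOLLOW(<S>) ⊇ FOLLOW(<E>) = {s, t}; in <B>→<S> <B> u, <S> is followed by <B> u with FIRST {s, t}; in <B>→<S>, the suffix after <S> is empty, so FOLLOW(<S>) ⊇ FOLLOW(<B>) = {$, s, t, u}; in <N>→<E> t <S> <B>, <S> is followed by <B> with FIRST {s, t}. Thus FOLLOW(<S>) = {$, s, t, u}.
FOLLOW(<B>): in <S>→<B> u t <N>, <B> is followed by u t <N> with FIRST {u}; in <B>→<S> <B> u, <B> is followed by u with FIRST {u}; in <N>→<E> t <S> <B>, the suffix after <B> is empty, so FOLLOW(<B>) ⊇ FOLLOW(<N>) = {$, s, t, u}. Thus FOLLOW(<B>) = {$, s, t, u}.
FOLLOW(<N>): in <S>→<B> u t <N>, the suffix after <N> is empty, so FOLLOW(<N>) ⊇ FOLLOW(<S>) = {$, s, t, u}; in <B>→s <N>, the suffix after <N> is empty, so FOLLOW(<N>) ⊇ FOLLOW(<B>) = {$, s, t, u}. Thus FOLLOW(<N>) = {$, s, t, u}.

{$, s, t, u}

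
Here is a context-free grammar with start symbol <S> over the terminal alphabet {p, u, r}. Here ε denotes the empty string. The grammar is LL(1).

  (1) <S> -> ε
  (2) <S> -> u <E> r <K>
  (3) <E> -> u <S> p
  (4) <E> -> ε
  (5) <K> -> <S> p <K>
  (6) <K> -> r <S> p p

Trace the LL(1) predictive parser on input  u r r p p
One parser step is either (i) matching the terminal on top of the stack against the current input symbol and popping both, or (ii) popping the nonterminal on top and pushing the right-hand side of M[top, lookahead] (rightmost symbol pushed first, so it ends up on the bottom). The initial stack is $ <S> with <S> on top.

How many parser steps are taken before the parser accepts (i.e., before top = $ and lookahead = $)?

9

step 1: stack=$ <S>  input=u r r p p $  — expand <S> -> u <E> r <K>
step 2: stack=$ <K> r <E> u  input=u r r p p $  — match u
step 3: stack=$ <K> r <E>  input=r r p p $  — expand <E> -> ε
step 4: stack=$ <K> r  input=r r p p $  — match r
step 5: stack=$ <K>  input=r p p $  — expand <K> -> r <S> p p
step 6: stack=$ p p <S> r  input=r p p $  — match r
step 7: stack=$ p p <S>  input=p p $  — expand <S> -> ε
step 8: stack=$ p p  input=p p $  — match p
step 9: stack=$ p  input=p $  — match p
Accept reached after 9 steps.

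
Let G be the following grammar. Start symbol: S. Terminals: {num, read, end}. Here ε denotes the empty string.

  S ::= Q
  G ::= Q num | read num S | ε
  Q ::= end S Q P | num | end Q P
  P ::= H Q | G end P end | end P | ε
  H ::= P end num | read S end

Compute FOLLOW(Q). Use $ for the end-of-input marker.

{$, end, num, read}

FIRST(Q) = {end, num}
FIRST(S) = {end, num}  (via Q)
FIRST(G) = {ε, end, num, read}  (via Q num)
FIRST(P) = {ε, end, num, read}  (via H Q, G end P end)
FIRST(H) = {end, num, read}  (via P end num)
FOLLOW(S) includes $ since S is the start symbol.
FOLLOW(G): in P::=G end P end, G is followed by end P end with FIRST {end}. Thus FOLLOW(G) = {end}.
FOLLOW(S): in G::=read num S, the suffix after S is empty, so FOLLOW(S) ⊇ FOLLOW(G) = {end}; in Q::=end S Q P, S is followed by Q P with FIRST {end, num}; in H::=read S end, S is followed by end with FIRST {end}. Thus FOLLOW(S) = {$, end, num}.
FOLLOW(H): in P::=H Q, H is followed by Q with FIRST {end, num}. Thus FOLLOW(H) = {end, num}.
FOLLOW(Q): in S::=Q, the suffix after Q is empty, so FOLLOW(Q) ⊇ FOLLOW(S) = {$, end, num}; in G::=Q num, Q is followed by num with FIRST {num}; in Q::=end S Q P, Q is followed by P with FIRST {ε, end, num, read}; in Q::=end S Q P, the suffix after Q is nullable (adds nothing new); in Q::=end Q P, Q is followed by P with FIRST {ε, end, num, read}; in Q::=end Q P, the suffix after Q is nullable (adds nothing new); in P::=H Q, the suffix after Q is empty, so FOLLOW(Q) ⊇ FOLLOW(P) = {$, end, num, read}. Thus FOLLOW(Q) = {$, end, num, read}.
FOLLOW(P): in Q::=end S Q P, the suffix after P is empty, so FOLLOW(P) ⊇ FOLLOW(Q) = {$, end, num, read}; in Q::=end Q P, the suffix after P is empty, so FOLLOW(P) ⊇ FOLLOW(Q) = {$, end, num, read}; in P::=G end P end, P is followed by end with FIRST {end}; in P::=end P, the suffix after P is empty (adds nothing new); in H::=P end num, P is followed by end num with FIRST {end}. Thus FOLLOW(P) = {$, end, num, read}.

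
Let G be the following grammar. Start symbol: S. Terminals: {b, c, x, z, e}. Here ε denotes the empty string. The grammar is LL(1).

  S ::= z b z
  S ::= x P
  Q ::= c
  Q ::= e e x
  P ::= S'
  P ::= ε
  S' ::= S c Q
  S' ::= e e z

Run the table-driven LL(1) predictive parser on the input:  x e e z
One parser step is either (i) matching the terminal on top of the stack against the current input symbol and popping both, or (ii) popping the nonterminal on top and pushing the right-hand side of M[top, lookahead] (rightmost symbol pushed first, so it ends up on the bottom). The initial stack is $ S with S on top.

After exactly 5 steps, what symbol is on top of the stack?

e

step 1: stack=$ S  input=x e e z $  — expand S ::= x P
step 2: stack=$ P x  input=x e e z $  — match x
step 3: stack=$ P  input=e e z $  — expand P ::= S'
step 4: stack=$ S'  input=e e z $  — expand S' ::= e e z
step 5: stack=$ z e e  input=e e z $  — match e
Stack after step 5: $ z e (top = e).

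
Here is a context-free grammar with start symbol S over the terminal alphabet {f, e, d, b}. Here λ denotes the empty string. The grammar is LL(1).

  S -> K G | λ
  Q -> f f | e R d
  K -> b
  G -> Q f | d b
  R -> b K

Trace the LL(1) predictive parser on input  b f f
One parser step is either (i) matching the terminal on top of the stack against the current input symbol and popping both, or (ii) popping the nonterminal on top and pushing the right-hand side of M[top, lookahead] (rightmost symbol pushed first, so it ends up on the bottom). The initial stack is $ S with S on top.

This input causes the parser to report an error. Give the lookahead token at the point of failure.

step 1: stack=$ S  input=b f f $  — expand S -> K G
step 2: stack=$ G K  input=b f f $  — expand K -> b
step 3: stack=$ G b  input=b f f $  — match b
step 4: stack=$ G  input=f f $  — expand G -> Q f
step 5: stack=$ f Q  input=f f $  — expand Q -> f f
step 6: stack=$ f f f  input=f f $  — match f
step 7: stack=$ f f  input=f $  — match f
step 8: stack=$ f  input=$  — error: top is terminal f but lookahead is $

$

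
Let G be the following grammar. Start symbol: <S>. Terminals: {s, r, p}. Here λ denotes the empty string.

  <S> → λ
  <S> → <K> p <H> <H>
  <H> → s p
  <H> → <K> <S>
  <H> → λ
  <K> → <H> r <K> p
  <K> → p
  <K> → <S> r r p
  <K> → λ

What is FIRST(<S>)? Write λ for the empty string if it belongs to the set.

FIRST(<S>) = {λ, p, r, s}  (via <K> p <H> <H>)
FIRST(<H>) = {λ, p, r, s}  (via <K> <S>)
FIRST(<K>) = {λ, p, r, s}  (via <H> r <K> p, <S> r r p)

{λ, p, r, s}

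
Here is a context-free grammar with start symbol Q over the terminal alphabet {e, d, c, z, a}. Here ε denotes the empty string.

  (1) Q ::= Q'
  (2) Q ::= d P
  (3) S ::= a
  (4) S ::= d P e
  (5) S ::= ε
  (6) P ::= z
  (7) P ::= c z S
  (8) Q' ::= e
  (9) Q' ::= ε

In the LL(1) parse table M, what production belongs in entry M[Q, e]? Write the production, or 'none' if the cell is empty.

Q ::= Q'

FIRST(S) = {ε, a, d}
FIRST(P) = {c, z}
FIRST(Q') = {ε, e}
FIRST(Q) = {ε, d, e}  (via Q')
FOLLOW(Q) includes $ since Q is the start symbol.
FOLLOW(Q): Q appears on no right-hand side. Thus FOLLOW(Q) = {$}.
For Q ::= Q': FIRST(Q') = {ε, e}, so it goes in M[Q, t] for t ∈ {e}; since ε ∈ FIRST, also for every t ∈ FOLLOW(Q) = {$}.
For Q ::= d P: FIRST(d P) = {d}, so it goes in M[Q, t] for t ∈ {d}.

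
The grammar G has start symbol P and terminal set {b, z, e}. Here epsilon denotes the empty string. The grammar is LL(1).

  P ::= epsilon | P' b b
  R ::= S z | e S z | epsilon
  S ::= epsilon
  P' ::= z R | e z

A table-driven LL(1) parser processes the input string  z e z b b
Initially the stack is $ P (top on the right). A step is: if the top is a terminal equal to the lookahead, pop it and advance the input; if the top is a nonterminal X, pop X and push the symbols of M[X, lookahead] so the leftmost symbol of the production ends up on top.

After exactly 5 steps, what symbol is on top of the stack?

     Stack        Input        Action
  1  $ P          z e z b b $  expand P ::= P' b b
  2  $ b b P'     z e z b b $  expand P' ::= z R
  3  $ b b R z    z e z b b $  match z
  4  $ b b R      e z b b $    expand R ::= e S z
  5  $ b b z S e  e z b b $    match e
Stack after step 5: $ b b z S (top = S).

S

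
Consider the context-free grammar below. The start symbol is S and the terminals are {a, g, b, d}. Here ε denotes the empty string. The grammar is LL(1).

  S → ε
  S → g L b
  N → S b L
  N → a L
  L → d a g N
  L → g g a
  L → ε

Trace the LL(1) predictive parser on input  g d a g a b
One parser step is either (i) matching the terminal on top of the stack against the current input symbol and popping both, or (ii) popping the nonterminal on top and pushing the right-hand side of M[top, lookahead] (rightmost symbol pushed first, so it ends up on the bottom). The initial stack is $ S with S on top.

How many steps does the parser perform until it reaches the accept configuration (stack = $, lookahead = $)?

10

step 1: stack=$ S  input=g d a g a b $  — expand S → g L b
step 2: stack=$ b L g  input=g d a g a b $  — match g
step 3: stack=$ b L  input=d a g a b $  — expand L → d a g N
step 4: stack=$ b N g a d  input=d a g a b $  — match d
step 5: stack=$ b N g a  input=a g a b $  — match a
step 6: stack=$ b N g  input=g a b $  — match g
step 7: stack=$ b N  input=a b $  — expand N → a L
step 8: stack=$ b L a  input=a b $  — match a
step 9: stack=$ b L  input=b $  — expand L → ε
step 10: stack=$ b  input=b $  — match b
Accept reached after 10 steps.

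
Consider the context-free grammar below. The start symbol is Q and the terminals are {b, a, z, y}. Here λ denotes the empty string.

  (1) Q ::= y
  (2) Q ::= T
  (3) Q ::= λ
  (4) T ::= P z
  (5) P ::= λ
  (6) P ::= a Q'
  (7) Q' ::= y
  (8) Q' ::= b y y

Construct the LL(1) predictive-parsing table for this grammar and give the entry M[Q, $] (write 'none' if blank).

FIRST(P) = {λ, a}
FIRST(Q') = {b, y}
FIRST(T) = {a, z}  (via P z)
FIRST(Q) = {λ, a, y, z}  (via T)
FOLLOW(Q) includes $ since Q is the start symbol.
FOLLOW(Q): Q appears on no right-hand side. Thus FOLLOW(Q) = {$}.
For Q ::= y: FIRST(y) = {y}, so it goes in M[Q, t] for t ∈ {y}.
For Q ::= T: FIRST(T) = {a, z}, so it goes in M[Q, t] for t ∈ {a, z}.
For Q ::= λ: FIRST(λ) = {λ}, so it goes in M[Q, t] for t ∈ {}; since λ ∈ FIRST, also for every t ∈ FOLLOW(Q) = {$}.

Q ::= λ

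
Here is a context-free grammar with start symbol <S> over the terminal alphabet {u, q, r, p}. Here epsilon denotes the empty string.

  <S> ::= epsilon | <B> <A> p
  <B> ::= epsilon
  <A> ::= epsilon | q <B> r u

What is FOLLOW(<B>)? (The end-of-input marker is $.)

{p, q, r}

FIRST(<B>) = {epsilon}
FIRST(<A>) = {epsilon, q}
FIRST(<S>) = {epsilon, p, q}  (via <B> <A> p)
FOLLOW(<S>) includes $ since <S> is the start symbol.
FOLLOW(<S>): <S> appears on no right-hand side. Thus FOLLOW(<S>) = {$}.
FOLLOW(<B>): in <S>::=<B> <A> p, <B> is followed by <A> p with FIRST {p, q}; in <A>::=q <B> r u, <B> is followed by r u with FIRST {r}. Thus FOLLOW(<B>) = {p, q, r}.
FOLLOW(<A>): in <S>::=<B> <A> p, <A> is followed by p with FIRST {p}. Thus FOLLOW(<A>) = {p}.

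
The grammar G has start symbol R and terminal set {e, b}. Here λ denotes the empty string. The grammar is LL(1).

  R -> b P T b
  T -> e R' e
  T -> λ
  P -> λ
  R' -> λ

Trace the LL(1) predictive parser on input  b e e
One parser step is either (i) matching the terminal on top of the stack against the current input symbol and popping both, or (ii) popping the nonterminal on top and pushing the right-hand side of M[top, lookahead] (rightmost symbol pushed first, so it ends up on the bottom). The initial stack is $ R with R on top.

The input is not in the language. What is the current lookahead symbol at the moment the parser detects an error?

     Stack       Input    Action
  1  $ R         b e e $  expand R -> b P T b
  2  $ b T P b   b e e $  match b
  3  $ b T P     e e $    expand P -> λ
  4  $ b T       e e $    expand T -> e R' e
  5  $ b e R' e  e e $    match e
  6  $ b e R'    e $      expand R' -> λ
  7  $ b e       e $      match e
  8  $ b         $        error: top is terminal b but lookahead is $

$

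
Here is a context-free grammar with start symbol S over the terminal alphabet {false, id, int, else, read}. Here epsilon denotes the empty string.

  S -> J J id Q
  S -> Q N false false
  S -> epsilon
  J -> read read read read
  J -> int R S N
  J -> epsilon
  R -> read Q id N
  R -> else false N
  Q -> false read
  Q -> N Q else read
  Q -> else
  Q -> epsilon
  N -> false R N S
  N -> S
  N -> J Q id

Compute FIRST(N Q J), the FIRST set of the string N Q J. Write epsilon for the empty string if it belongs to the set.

FIRST(J): from J->read read read read we get {read}; from J->int R S N we get {int}; from J->epsilon we get {epsilon}. So FIRST(J) = {epsilon, int, read}.
FIRST(R): from R->read Q id N we get {read}; from R->else false N we get {else}. So FIRST(R) = {else, read}.
FIRST(S): from S->J J id Q we get {id, int, read}; from S->Q N false false we get {else, false, id, int, read}; from S->epsilon we get {epsilon}. So FIRST(S) = {epsilon, else, false, id, int, read}.
FIRST(Q): from Q->false read we get {false}; from Q->N Q else read we get {else, false, id, int, read}; from Q->else we get {else}; from Q->epsilon we get {epsilon}. So FIRST(Q) = {epsilon, else, false, id, int, read}.
FIRST(N): from N->false R N S we get {false}; from N->S we get {epsilon, else, false, id, int, read}; from N->J Q id we get {else, false, id, int, read}. So FIRST(N) = {epsilon, else, false, id, int, read}.
FIRST(N Q J): take FIRST of each symbol in turn, carrying on past any symbol whose FIRST contains epsilon; result {epsilon, else, false, id, int, read}.

{epsilon, else, false, id, int, read}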